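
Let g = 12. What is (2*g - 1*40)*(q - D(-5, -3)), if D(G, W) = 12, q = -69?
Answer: 1296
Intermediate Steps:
(2*g - 1*40)*(q - D(-5, -3)) = (2*12 - 1*40)*(-69 - 1*12) = (24 - 40)*(-69 - 12) = -16*(-81) = 1296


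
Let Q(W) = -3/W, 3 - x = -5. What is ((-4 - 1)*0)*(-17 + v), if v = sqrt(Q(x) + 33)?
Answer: 0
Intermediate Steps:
x = 8 (x = 3 - 1*(-5) = 3 + 5 = 8)
v = 3*sqrt(58)/4 (v = sqrt(-3/8 + 33) = sqrt(261/8) = 3*sqrt(58)/4 ≈ 5.7118)
((-4 - 1)*0)*(-17 + v) = ((-4 - 1)*0)*(-17 + 3*sqrt(58)/4) = (-5*0)*(-17 + 3*sqrt(58)/4) = 0*(-17 + 3*sqrt(58)/4) = 0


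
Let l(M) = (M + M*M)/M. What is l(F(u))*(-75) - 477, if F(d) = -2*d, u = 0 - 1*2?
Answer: -852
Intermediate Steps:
u = -2 (u = 0 - 2 = -2)
l(M) = (M + M**2)/M
l(F(u))*(-75) - 477 = (1 - 2*(-2))*(-75) - 477 = (1 + 4)*(-75) - 477 = 5*(-75) - 477 = -375 - 477 = -852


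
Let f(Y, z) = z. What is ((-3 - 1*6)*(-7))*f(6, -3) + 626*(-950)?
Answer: -594889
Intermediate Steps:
((-3 - 1*6)*(-7))*f(6, -3) + 626*(-950) = ((-3 - 1*6)*(-7))*(-3) + 626*(-950) = ((-3 - 6)*(-7))*(-3) - 594700 = -9*(-7)*(-3) - 594700 = 63*(-3) - 594700 = -189 - 594700 = -594889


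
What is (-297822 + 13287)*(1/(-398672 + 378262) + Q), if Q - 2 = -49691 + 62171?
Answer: -14497491824433/4082 ≈ -3.5516e+9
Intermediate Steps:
Q = 12482 (Q = 2 + (-49691 + 62171) = 2 + 12480 = 12482)
(-297822 + 13287)*(1/(-398672 + 378262) + Q) = (-297822 + 13287)*(1/(-398672 + 378262) + 12482) = -284535*(1/(-20410) + 12482) = -284535*(-1/20410 + 12482) = -284535*254757619/20410 = -14497491824433/4082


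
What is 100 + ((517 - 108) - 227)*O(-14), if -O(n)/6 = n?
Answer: 15388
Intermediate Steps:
O(n) = -6*n
100 + ((517 - 108) - 227)*O(-14) = 100 + ((517 - 108) - 227)*(-6*(-14)) = 100 + (409 - 227)*84 = 100 + 182*84 = 100 + 15288 = 15388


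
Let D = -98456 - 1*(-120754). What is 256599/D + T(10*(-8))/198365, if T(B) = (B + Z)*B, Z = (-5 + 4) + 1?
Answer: 10208593567/884628554 ≈ 11.540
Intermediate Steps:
D = 22298 (D = -98456 + 120754 = 22298)
Z = 0 (Z = -1 + 1 = 0)
T(B) = B² (T(B) = (B + 0)*B = B*B = B²)
256599/D + T(10*(-8))/198365 = 256599/22298 + (10*(-8))²/198365 = 256599*(1/22298) + (-80)²*(1/198365) = 256599/22298 + 6400*(1/198365) = 256599/22298 + 1280/39673 = 10208593567/884628554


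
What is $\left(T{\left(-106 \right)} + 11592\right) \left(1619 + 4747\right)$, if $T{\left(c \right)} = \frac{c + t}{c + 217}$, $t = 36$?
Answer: $\frac{2730254324}{37} \approx 7.3791 \cdot 10^{7}$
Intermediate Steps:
$T{\left(c \right)} = \frac{36 + c}{217 + c}$ ($T{\left(c \right)} = \frac{c + 36}{c + 217} = \frac{36 + c}{217 + c}$)
$\left(T{\left(-106 \right)} + 11592\right) \left(1619 + 4747\right) = \left(\frac{36 - 106}{217 - 106} + 11592\right) \left(1619 + 4747\right) = \left(\frac{1}{111} \left(-70\right) + 11592\right) 6366 = \left(- \frac{70}{111} + 11592\right) 6366 = \frac{1286642}{111} \cdot 6366 = \frac{2730254324}{37}$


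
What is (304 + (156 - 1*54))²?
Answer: 164836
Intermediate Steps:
(304 + (156 - 1*54))² = (304 + (156 - 54))² = (304 + 102)² = 406² = 164836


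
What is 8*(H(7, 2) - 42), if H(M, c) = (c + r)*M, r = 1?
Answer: -168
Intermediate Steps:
H(M, c) = M*(1 + c) (H(M, c) = (c + 1)*M = (1 + c)*M = M*(1 + c))
8*(H(7, 2) - 42) = 8*(7*(1 + 2) - 42) = 8*(7*3 - 42) = 8*(21 - 42) = 8*(-21) = -168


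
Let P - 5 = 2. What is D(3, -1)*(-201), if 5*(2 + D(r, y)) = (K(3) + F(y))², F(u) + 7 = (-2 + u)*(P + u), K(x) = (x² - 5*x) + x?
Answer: -155574/5 ≈ -31115.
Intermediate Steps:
P = 7 (P = 5 + 2 = 7)
K(x) = x² - 4*x
F(u) = -7 + (-2 + u)*(7 + u)
D(r, y) = -2 + (-24 + y² + 5*y)²/5 (D(r, y) = -2 + (3*(-4 + 3) + (-21 + y² + 5*y))²/5 = -2 + (3*(-1) + (-21 + y² + 5*y))²/5 = -2 + (-3 + (-21 + y² + 5*y))²/5 = -2 + (-24 + y² + 5*y)²/5)
D(3, -1)*(-201) = (-2 + (-24 + (-1)² + 5*(-1))²/5)*(-201) = (-2 + (-24 + 1 - 5)²/5)*(-201) = (-2 + (⅕)*(-28)²)*(-201) = (-2 + (⅕)*784)*(-201) = (-2 + 784/5)*(-201) = (774/5)*(-201) = -155574/5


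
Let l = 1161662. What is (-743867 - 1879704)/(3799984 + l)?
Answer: -2623571/4961646 ≈ -0.52877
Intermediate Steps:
(-743867 - 1879704)/(3799984 + l) = (-743867 - 1879704)/(3799984 + 1161662) = -2623571/4961646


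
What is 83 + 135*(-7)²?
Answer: 6698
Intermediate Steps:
83 + 135*(-7)² = 83 + 135*49 = 83 + 6615 = 6698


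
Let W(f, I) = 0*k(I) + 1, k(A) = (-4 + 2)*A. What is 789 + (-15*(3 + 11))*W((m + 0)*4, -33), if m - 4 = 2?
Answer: 579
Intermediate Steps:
m = 6 (m = 4 + 2 = 6)
k(A) = -2*A
W(f, I) = 1 (W(f, I) = 0*(-2*I) + 1 = 0 + 1 = 1)
789 + (-15*(3 + 11))*W((m + 0)*4, -33) = 789 - 15*(3 + 11)*1 = 789 - 15*14*1 = 789 - 210*1 = 789 - 210 = 579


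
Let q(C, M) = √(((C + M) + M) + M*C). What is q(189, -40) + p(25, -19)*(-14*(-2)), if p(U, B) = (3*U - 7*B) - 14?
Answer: 5432 + I*√7451 ≈ 5432.0 + 86.319*I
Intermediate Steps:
p(U, B) = -14 - 7*B + 3*U (p(U, B) = (-7*B + 3*U) - 14 = -14 - 7*B + 3*U)
q(C, M) = √(C + 2*M + C*M) (q(C, M) = √((C + 2*M) + C*M) = √(C + 2*M + C*M))
q(189, -40) + p(25, -19)*(-14*(-2)) = √(189 + 2*(-40) + 189*(-40)) + (-14 - 7*(-19) + 3*25)*(-14*(-2)) = √(189 - 80 - 7560) + (-14 + 133 + 75)*28 = √(-7451) + 194*28 = I*√7451 + 5432 = 5432 + I*√7451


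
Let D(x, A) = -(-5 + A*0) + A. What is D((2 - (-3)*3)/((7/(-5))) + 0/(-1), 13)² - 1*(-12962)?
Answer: 13286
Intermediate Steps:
D(x, A) = 5 + A (D(x, A) = -(-5 + 0) + A = -1*(-5) + A = 5 + A)
D((2 - (-3)*3)/((7/(-5))) + 0/(-1), 13)² - 1*(-12962) = (5 + 13)² - 1*(-12962) = 18² + 12962 = 324 + 12962 = 13286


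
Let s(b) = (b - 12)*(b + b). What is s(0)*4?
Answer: 0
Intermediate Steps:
s(b) = 2*b*(-12 + b) (s(b) = (-12 + b)*(2*b) = 2*b*(-12 + b))
s(0)*4 = (2*0*(-12 + 0))*4 = (2*0*(-12))*4 = 0*4 = 0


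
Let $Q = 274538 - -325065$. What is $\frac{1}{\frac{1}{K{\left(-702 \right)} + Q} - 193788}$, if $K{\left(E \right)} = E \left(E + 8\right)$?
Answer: $- \frac{1086791}{210607054307} \approx -5.1603 \cdot 10^{-6}$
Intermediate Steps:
$K{\left(E \right)} = E \left(8 + E\right)$
$Q = 599603$ ($Q = 274538 + 325065 = 599603$)
$\frac{1}{\frac{1}{K{\left(-702 \right)} + Q} - 193788} = \frac{1}{\frac{1}{- 702 \left(8 - 702\right) + 599603} - 193788} = \frac{1}{\frac{1}{\left(-702\right) \left(-694\right) + 599603} - 193788} = \frac{1}{\frac{1}{487188 + 599603} - 193788} = \frac{1}{\frac{1}{1086791} - 193788} = \frac{1}{- \frac{210607054307}{1086791}} = - \frac{1086791}{210607054307}$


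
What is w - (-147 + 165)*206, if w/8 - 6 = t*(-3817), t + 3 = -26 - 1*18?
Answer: 1431532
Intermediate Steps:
t = -47 (t = -3 + (-26 - 1*18) = -3 + (-26 - 18) = -3 - 44 = -47)
w = 1435240 (w = 48 + 8*(-47*(-3817)) = 48 + 8*179399 = 48 + 1435192 = 1435240)
w - (-147 + 165)*206 = 1435240 - (-147 + 165)*206 = 1435240 - 18*206 = 1435240 - 1*3708 = 1435240 - 3708 = 1431532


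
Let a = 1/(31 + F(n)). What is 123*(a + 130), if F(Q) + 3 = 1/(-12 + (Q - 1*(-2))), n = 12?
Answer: 303892/19 ≈ 15994.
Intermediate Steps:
F(Q) = -3 + 1/(-10 + Q) (F(Q) = -3 + 1/(-12 + (Q - 1*(-2))) = -3 + 1/(-12 + (Q + 2)) = -3 + 1/(-12 + (2 + Q)) = -3 + 1/(-10 + Q))
a = 2/57 (a = 1/(31 + (31 - 3*12)/(-10 + 12)) = 1/(31 + (31 - 36)/2) = 1/(31 + (½)*(-5)) = 1/(31 - 5/2) = 1/(57/2) = 2/57 ≈ 0.035088)
123*(a + 130) = 123*(2/57 + 130) = 123*(7412/57) = 303892/19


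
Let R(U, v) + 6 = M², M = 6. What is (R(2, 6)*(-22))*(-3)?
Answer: 1980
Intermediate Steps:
R(U, v) = 30 (R(U, v) = -6 + 6² = -6 + 36 = 30)
(R(2, 6)*(-22))*(-3) = (30*(-22))*(-3) = -660*(-3) = 1980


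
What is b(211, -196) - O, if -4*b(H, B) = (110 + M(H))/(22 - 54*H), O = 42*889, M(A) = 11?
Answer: -1698430823/45488 ≈ -37338.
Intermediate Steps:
O = 37338
b(H, B) = -121/(4*(22 - 54*H)) (b(H, B) = -(110 + 11)/(4*(22 - 54*H)) = -121/(4*(22 - 54*H)))
b(211, -196) - O = 121/(8*(-11 + 27*211)) - 1*37338 = 121/(8*(-11 + 5697)) - 37338 = (121/8)/5686 - 37338 = (121/8)*(1/5686) - 37338 = 121/45488 - 37338 = -1698430823/45488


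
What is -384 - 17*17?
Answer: -673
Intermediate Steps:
-384 - 17*17 = -384 - 1*289 = -384 - 289 = -673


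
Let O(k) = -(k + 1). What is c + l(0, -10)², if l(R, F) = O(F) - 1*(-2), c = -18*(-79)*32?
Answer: 45625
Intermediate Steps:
c = 45504 (c = 1422*32 = 45504)
O(k) = -1 - k (O(k) = -(1 + k) = -1 - k)
l(R, F) = 1 - F (l(R, F) = (-1 - F) - 1*(-2) = (-1 - F) + 2 = 1 - F)
c + l(0, -10)² = 45504 + (1 - 1*(-10))² = 45504 + (1 + 10)² = 45504 + 11² = 45504 + 121 = 45625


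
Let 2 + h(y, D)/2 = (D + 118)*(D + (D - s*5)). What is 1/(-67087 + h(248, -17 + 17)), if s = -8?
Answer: -1/57651 ≈ -1.7346e-5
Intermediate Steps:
h(y, D) = -4 + 2*(40 + 2*D)*(118 + D) (h(y, D) = -4 + 2*((D + 118)*(D + (D - (-8)*5))) = -4 + 2*((118 + D)*(D + (D - 1*(-40)))) = -4 + 2*((118 + D)*(D + (D + 40))) = -4 + 2*((118 + D)*(D + (40 + D))) = -4 + 2*((118 + D)*(40 + 2*D)) = -4 + 2*((40 + 2*D)*(118 + D)) = -4 + 2*(40 + 2*D)*(118 + D))
1/(-67087 + h(248, -17 + 17)) = 1/(-67087 + (9436 + 4*(-17 + 17)**2 + 552*(-17 + 17))) = 1/(-67087 + (9436 + 4*0**2 + 552*0)) = 1/(-67087 + (9436 + 4*0 + 0)) = 1/(-67087 + (9436 + 0 + 0)) = 1/(-67087 + 9436) = 1/(-57651) = -1/57651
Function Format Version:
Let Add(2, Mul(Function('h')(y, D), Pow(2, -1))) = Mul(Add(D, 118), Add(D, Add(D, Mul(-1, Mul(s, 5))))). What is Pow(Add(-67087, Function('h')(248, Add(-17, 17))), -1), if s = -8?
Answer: Rational(-1, 57651) ≈ -1.7346e-5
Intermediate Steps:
Function('h')(y, D) = Add(-4, Mul(2, Add(40, Mul(2, D)), Add(118, D))) (Function('h')(y, D) = Add(-4, Mul(2, Mul(Add(D, 118), Add(D, Add(D, Mul(-1, Mul(-8, 5))))))) = Add(-4, Mul(2, Mul(Add(118, D), Add(D, Add(D, Mul(-1, -40)))))) = Add(-4, Mul(2, Mul(Add(118, D), Add(D, Add(D, 40))))) = Add(-4, Mul(2, Mul(Add(118, D), Add(D, Add(40, D))))) = Add(-4, Mul(2, Mul(Add(118, D), Add(40, Mul(2, D))))) = Add(-4, Mul(2, Mul(Add(40, Mul(2, D)), Add(118, D)))) = Add(-4, Mul(2, Add(40, Mul(2, D)), Add(118, D))))
Pow(Add(-67087, Function('h')(248, Add(-17, 17))), -1) = Pow(Add(-67087, Add(9436, Mul(4, Pow(Add(-17, 17), 2)), Mul(552, Add(-17, 17)))), -1) = Pow(Add(-67087, Add(9436, Mul(4, Pow(0, 2)), Mul(552, 0))), -1) = Pow(Add(-67087, Add(9436, Mul(4, 0), 0)), -1) = Pow(Add(-67087, Add(9436, 0, 0)), -1) = Pow(Add(-67087, 9436), -1) = Pow(-57651, -1) = Rational(-1, 57651)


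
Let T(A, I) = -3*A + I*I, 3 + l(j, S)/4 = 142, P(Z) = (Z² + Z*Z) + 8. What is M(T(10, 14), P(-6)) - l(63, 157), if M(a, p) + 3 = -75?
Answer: -634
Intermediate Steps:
P(Z) = 8 + 2*Z² (P(Z) = (Z² + Z²) + 8 = 2*Z² + 8 = 8 + 2*Z²)
l(j, S) = 556 (l(j, S) = -12 + 4*142 = -12 + 568 = 556)
T(A, I) = I² - 3*A (T(A, I) = -3*A + I² = I² - 3*A)
M(a, p) = -78 (M(a, p) = -3 - 75 = -78)
M(T(10, 14), P(-6)) - l(63, 157) = -78 - 1*556 = -78 - 556 = -634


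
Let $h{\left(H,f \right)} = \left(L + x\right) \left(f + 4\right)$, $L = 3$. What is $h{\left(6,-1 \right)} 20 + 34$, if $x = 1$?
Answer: $274$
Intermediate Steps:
$h{\left(H,f \right)} = 16 + 4 f$ ($h{\left(H,f \right)} = \left(3 + 1\right) \left(f + 4\right) = 4 \left(4 + f\right) = 16 + 4 f$)
$h{\left(6,-1 \right)} 20 + 34 = \left(16 + 4 \left(-1\right)\right) 20 + 34 = \left(16 - 4\right) 20 + 34 = 12 \cdot 20 + 34 = 240 + 34 = 274$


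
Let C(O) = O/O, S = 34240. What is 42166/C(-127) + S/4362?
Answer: 91981166/2181 ≈ 42174.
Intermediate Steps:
C(O) = 1
42166/C(-127) + S/4362 = 42166/1 + 34240/4362 = 42166*1 + 34240*(1/4362) = 42166 + 17120/2181 = 91981166/2181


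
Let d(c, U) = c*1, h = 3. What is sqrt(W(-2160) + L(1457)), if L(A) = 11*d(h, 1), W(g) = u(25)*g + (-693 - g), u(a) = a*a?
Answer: 10*I*sqrt(13485) ≈ 1161.3*I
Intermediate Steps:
u(a) = a**2
d(c, U) = c
W(g) = -693 + 624*g (W(g) = 25**2*g + (-693 - g) = 625*g + (-693 - g) = -693 + 624*g)
L(A) = 33 (L(A) = 11*3 = 33)
sqrt(W(-2160) + L(1457)) = sqrt((-693 + 624*(-2160)) + 33) = sqrt((-693 - 1347840) + 33) = sqrt(-1348533 + 33) = sqrt(-1348500) = 10*I*sqrt(13485)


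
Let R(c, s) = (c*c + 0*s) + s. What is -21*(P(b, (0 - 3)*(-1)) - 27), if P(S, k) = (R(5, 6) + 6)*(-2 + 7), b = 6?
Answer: -3318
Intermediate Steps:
R(c, s) = s + c² (R(c, s) = (c² + 0) + s = c² + s = s + c²)
P(S, k) = 185 (P(S, k) = ((6 + 5²) + 6)*(-2 + 7) = ((6 + 25) + 6)*5 = (31 + 6)*5 = 37*5 = 185)
-21*(P(b, (0 - 3)*(-1)) - 27) = -21*(185 - 27) = -21*158 = -3318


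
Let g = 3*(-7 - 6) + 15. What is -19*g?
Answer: 456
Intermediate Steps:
g = -24 (g = 3*(-13) + 15 = -39 + 15 = -24)
-19*g = -19*(-24) = 456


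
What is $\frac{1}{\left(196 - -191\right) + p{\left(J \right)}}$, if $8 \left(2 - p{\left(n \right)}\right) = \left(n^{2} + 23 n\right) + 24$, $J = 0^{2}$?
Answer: $\frac{1}{386} \approx 0.0025907$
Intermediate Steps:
$J = 0$
$p{\left(n \right)} = -1 - \frac{23 n}{8} - \frac{n^{2}}{8}$ ($p{\left(n \right)} = 2 - \frac{\left(n^{2} + 23 n\right) + 24}{8} = 2 - \frac{24 + n^{2} + 23 n}{8} = 2 - \left(3 + \frac{n^{2}}{8} + \frac{23 n}{8}\right) = -1 - \frac{23 n}{8} - \frac{n^{2}}{8}$)
$\frac{1}{\left(196 - -191\right) + p{\left(J \right)}} = \frac{1}{\left(196 - -191\right) - \left(1 + \frac{0^{2}}{8}\right)} = \frac{1}{\left(196 + 191\right) - 1} = \frac{1}{387 + \left(-1 + 0 + 0\right)} = \frac{1}{387 - 1} = \frac{1}{386}$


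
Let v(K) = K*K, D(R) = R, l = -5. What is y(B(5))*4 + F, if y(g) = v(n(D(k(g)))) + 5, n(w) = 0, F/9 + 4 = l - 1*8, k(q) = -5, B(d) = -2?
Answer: -133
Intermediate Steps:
F = -153 (F = -36 + 9*(-5 - 1*8) = -36 + 9*(-5 - 8) = -36 + 9*(-13) = -36 - 117 = -153)
v(K) = K**2
y(g) = 5 (y(g) = 0**2 + 5 = 0 + 5 = 5)
y(B(5))*4 + F = 5*4 - 153 = 20 - 153 = -133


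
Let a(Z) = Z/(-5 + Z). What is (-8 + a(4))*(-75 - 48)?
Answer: 1476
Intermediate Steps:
(-8 + a(4))*(-75 - 48) = (-8 + 4/(-5 + 4))*(-75 - 48) = (-8 + 4/(-1))*(-123) = (-8 + 4*(-1))*(-123) = (-8 - 4)*(-123) = -12*(-123) = 1476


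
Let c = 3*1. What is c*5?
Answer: 15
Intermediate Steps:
c = 3
c*5 = 3*5 = 15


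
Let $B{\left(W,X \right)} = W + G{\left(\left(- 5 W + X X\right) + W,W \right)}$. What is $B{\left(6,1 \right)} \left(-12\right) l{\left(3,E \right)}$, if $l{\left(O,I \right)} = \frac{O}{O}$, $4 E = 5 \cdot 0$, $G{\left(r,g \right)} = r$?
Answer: $204$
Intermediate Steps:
$E = 0$ ($E = \frac{5 \cdot 0}{4} = \frac{1}{4} \cdot 0 = 0$)
$l{\left(O,I \right)} = 1$
$B{\left(W,X \right)} = X^{2} - 3 W$ ($B{\left(W,X \right)} = W - \left(4 W - X X\right) = W - \left(- X^{2} + 4 W\right) = X^{2} - 3 W$)
$B{\left(6,1 \right)} \left(-12\right) l{\left(3,E \right)} = \left(1^{2} - 18\right) \left(-12\right) 1 = \left(1 - 18\right) \left(-12\right) 1 = \left(-17\right) \left(-12\right) 1 = 204 \cdot 1 = 204$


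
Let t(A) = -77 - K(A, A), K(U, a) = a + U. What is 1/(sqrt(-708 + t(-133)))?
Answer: -I*sqrt(519)/519 ≈ -0.043895*I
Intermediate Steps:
K(U, a) = U + a
t(A) = -77 - 2*A (t(A) = -77 - (A + A) = -77 - 2*A)
1/(sqrt(-708 + t(-133))) = 1/(sqrt(-708 + (-77 - 2*(-133)))) = 1/(sqrt(-708 + (-77 + 266))) = 1/(sqrt(-708 + 189)) = 1/(sqrt(-519)) = 1/(I*sqrt(519)) = -I*sqrt(519)/519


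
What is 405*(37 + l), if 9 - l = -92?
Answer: 55890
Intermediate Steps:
l = 101 (l = 9 - 1*(-92) = 9 + 92 = 101)
405*(37 + l) = 405*(37 + 101) = 405*138 = 55890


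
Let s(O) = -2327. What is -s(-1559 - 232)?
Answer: 2327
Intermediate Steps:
-s(-1559 - 232) = -1*(-2327) = 2327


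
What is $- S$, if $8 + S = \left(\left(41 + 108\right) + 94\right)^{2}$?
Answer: $-59041$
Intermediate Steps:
$S = 59041$ ($S = -8 + \left(\left(41 + 108\right) + 94\right)^{2} = -8 + \left(149 + 94\right)^{2} = -8 + 243^{2} = -8 + 59049 = 59041$)
$- S = \left(-1\right) 59041 = -59041$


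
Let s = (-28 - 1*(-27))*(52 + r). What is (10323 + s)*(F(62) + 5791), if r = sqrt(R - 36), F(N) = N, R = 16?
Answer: 60116163 - 11706*I*sqrt(5) ≈ 6.0116e+7 - 26175.0*I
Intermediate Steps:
r = 2*I*sqrt(5) (r = sqrt(16 - 36) = sqrt(-20) = 2*I*sqrt(5) ≈ 4.4721*I)
s = -52 - 2*I*sqrt(5) (s = (-28 - 1*(-27))*(52 + 2*I*sqrt(5)) = (-28 + 27)*(52 + 2*I*sqrt(5)) = -(52 + 2*I*sqrt(5)) = -52 - 2*I*sqrt(5) ≈ -52.0 - 4.4721*I)
(10323 + s)*(F(62) + 5791) = (10323 + (-52 - 2*I*sqrt(5)))*(62 + 5791) = (10271 - 2*I*sqrt(5))*5853 = 60116163 - 11706*I*sqrt(5)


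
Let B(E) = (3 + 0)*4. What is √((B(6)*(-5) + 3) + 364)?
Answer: √307 ≈ 17.521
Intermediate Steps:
B(E) = 12 (B(E) = 3*4 = 12)
√((B(6)*(-5) + 3) + 364) = √((12*(-5) + 3) + 364) = √((-60 + 3) + 364) = √(-57 + 364) = √307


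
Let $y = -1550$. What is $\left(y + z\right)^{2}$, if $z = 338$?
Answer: $1468944$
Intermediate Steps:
$\left(y + z\right)^{2} = \left(-1550 + 338\right)^{2} = \left(-1212\right)^{2} = 1468944$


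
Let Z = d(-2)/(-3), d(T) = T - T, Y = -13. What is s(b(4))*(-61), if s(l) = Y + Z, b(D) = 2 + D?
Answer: 793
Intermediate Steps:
d(T) = 0
Z = 0 (Z = 0/(-3) = 0*(-⅓) = 0)
s(l) = -13 (s(l) = -13 + 0 = -13)
s(b(4))*(-61) = -13*(-61) = 793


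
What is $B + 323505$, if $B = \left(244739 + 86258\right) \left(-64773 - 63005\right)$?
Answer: $-42293811161$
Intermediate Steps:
$B = -42294134666$ ($B = 330997 \left(-127778\right) = -42294134666$)
$B + 323505 = -42294134666 + 323505 = -42293811161$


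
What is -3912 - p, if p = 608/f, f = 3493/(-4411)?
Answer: -10982728/3493 ≈ -3144.2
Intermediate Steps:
f = -3493/4411 (f = 3493*(-1/4411) = -3493/4411 ≈ -0.79188)
p = -2681888/3493 (p = 608/(-3493/4411) = 608*(-4411/3493) = -2681888/3493 ≈ -767.79)
-3912 - p = -3912 - 1*(-2681888/3493) = -3912 + 2681888/3493 = -10982728/3493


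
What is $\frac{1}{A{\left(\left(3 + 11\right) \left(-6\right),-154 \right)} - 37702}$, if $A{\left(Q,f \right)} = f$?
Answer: $- \frac{1}{37856} \approx -2.6416 \cdot 10^{-5}$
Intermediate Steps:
$\frac{1}{A{\left(\left(3 + 11\right) \left(-6\right),-154 \right)} - 37702} = \frac{1}{-154 - 37702} = \frac{1}{-37856} = - \frac{1}{37856}$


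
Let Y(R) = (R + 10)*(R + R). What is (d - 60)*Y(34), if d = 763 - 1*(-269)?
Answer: 2908224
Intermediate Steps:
d = 1032 (d = 763 + 269 = 1032)
Y(R) = 2*R*(10 + R) (Y(R) = (10 + R)*(2*R) = 2*R*(10 + R))
(d - 60)*Y(34) = (1032 - 60)*(2*34*(10 + 34)) = 972*(2*34*44) = 972*2992 = 2908224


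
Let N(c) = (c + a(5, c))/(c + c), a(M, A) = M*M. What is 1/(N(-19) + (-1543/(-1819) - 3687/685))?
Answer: -23674285/111082307 ≈ -0.21312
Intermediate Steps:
a(M, A) = M²
N(c) = (25 + c)/(2*c) (N(c) = (c + 5²)/(c + c) = (c + 25)/((2*c)) = (25 + c)*(1/(2*c)) = (25 + c)/(2*c))
1/(N(-19) + (-1543/(-1819) - 3687/685)) = 1/((½)*(25 - 19)/(-19) + (-1543/(-1819) - 3687/685)) = 1/((½)*(-1/19)*6 + (-1543*(-1/1819) - 3687*1/685)) = 1/(-3/19 + (1543/1819 - 3687/685)) = 1/(-3/19 - 5649698/1246015) = 1/(-111082307/23674285) = -23674285/111082307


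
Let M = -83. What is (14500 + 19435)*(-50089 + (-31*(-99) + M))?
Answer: -1598440305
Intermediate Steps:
(14500 + 19435)*(-50089 + (-31*(-99) + M)) = (14500 + 19435)*(-50089 + (-31*(-99) - 83)) = 33935*(-50089 + (3069 - 83)) = 33935*(-50089 + 2986) = 33935*(-47103) = -1598440305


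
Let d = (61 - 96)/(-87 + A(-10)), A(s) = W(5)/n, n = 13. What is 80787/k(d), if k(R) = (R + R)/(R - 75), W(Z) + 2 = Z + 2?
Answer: -193877259/26 ≈ -7.4568e+6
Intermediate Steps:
W(Z) = Z (W(Z) = -2 + (Z + 2) = -2 + (2 + Z) = Z)
A(s) = 5/13
d = 455/1126 (d = (61 - 96)/(-87 + 5/13) = -35/(-1126/13) = -35*(-13/1126) = 455/1126 ≈ 0.40409)
k(R) = 2*R/(-75 + R) (k(R) = (2*R)/(-75 + R) = 2*R/(-75 + R))
80787/k(d) = 80787/((2*(455/1126)/(-75 + 455/1126))) = 80787/((2*(455/1126)/(-83995/1126))) = 80787/((2*(455/1126)*(-1126/83995))) = 80787/(-182/16799) = 80787*(-16799/182) = -193877259/26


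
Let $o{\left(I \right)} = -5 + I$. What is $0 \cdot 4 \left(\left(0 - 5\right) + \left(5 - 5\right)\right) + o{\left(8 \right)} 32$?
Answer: $96$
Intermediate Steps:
$0 \cdot 4 \left(\left(0 - 5\right) + \left(5 - 5\right)\right) + o{\left(8 \right)} 32 = 0 \cdot 4 \left(\left(0 - 5\right) + \left(5 - 5\right)\right) + \left(-5 + 8\right) 32 = 0 \left(-5 + \left(5 - 5\right)\right) + 3 \cdot 32 = 0 \left(-5 + 0\right) + 96 = 0 \left(-5\right) + 96 = 0 + 96 = 96$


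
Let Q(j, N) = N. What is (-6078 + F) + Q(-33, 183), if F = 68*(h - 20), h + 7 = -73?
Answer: -12695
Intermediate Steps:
h = -80 (h = -7 - 73 = -80)
F = -6800 (F = 68*(-80 - 20) = 68*(-100) = -6800)
(-6078 + F) + Q(-33, 183) = (-6078 - 6800) + 183 = -12878 + 183 = -12695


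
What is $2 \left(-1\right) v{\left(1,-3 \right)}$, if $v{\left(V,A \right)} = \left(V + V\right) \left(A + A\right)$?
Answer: $24$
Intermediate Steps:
$v{\left(V,A \right)} = 4 A V$ ($v{\left(V,A \right)} = 2 V 2 A = 4 A V$)
$2 \left(-1\right) v{\left(1,-3 \right)} = 2 \left(-1\right) 4 \left(-3\right) 1 = \left(-2\right) \left(-12\right) = 24$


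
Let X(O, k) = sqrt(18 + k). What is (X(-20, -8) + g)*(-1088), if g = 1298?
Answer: -1412224 - 1088*sqrt(10) ≈ -1.4157e+6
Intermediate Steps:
(X(-20, -8) + g)*(-1088) = (sqrt(18 - 8) + 1298)*(-1088) = (sqrt(10) + 1298)*(-1088) = (1298 + sqrt(10))*(-1088) = -1412224 - 1088*sqrt(10)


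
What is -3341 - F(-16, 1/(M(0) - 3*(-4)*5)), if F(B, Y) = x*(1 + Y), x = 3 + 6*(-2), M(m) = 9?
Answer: -76633/23 ≈ -3331.9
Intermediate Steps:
x = -9 (x = 3 - 12 = -9)
F(B, Y) = -9 - 9*Y (F(B, Y) = -9*(1 + Y) = -9 - 9*Y)
-3341 - F(-16, 1/(M(0) - 3*(-4)*5)) = -3341 - (-9 - 9/(9 - 3*(-4)*5)) = -3341 - (-9 - 9/(9 + 12*5)) = -3341 - (-9 - 9/(9 + 60)) = -3341 - (-9 - 9/69) = -3341 - (-9 - 9*1/69) = -3341 - (-9 - 3/23) = -3341 - 1*(-210/23) = -3341 + 210/23 = -76633/23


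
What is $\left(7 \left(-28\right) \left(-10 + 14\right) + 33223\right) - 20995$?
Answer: $11444$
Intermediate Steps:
$\left(7 \left(-28\right) \left(-10 + 14\right) + 33223\right) - 20995 = \left(\left(-196\right) 4 + 33223\right) - 20995 = \left(-784 + 33223\right) - 20995 = 32439 - 20995 = 11444$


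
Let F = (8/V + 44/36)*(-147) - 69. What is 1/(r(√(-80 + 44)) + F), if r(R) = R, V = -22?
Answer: -106293/20769284 - 3267*I/20769284 ≈ -0.0051178 - 0.0001573*I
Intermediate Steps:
F = -6442/33 (F = (8/(-22) + 44/36)*(-147) - 69 = (8*(-1/22) + 44*(1/36))*(-147) - 69 = (-4/11 + 11/9)*(-147) - 69 = (85/99)*(-147) - 69 = -4165/33 - 69 = -6442/33 ≈ -195.21)
1/(r(√(-80 + 44)) + F) = 1/(√(-80 + 44) - 6442/33) = 1/(√(-36) - 6442/33) = 1/(6*I - 6442/33) = 1/(-6442/33 + 6*I) = 1089*(-6442/33 - 6*I)/41538568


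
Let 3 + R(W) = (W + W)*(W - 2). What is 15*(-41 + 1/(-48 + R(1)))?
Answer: -32610/53 ≈ -615.28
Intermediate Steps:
R(W) = -3 + 2*W*(-2 + W) (R(W) = -3 + (W + W)*(W - 2) = -3 + (2*W)*(-2 + W) = -3 + 2*W*(-2 + W))
15*(-41 + 1/(-48 + R(1))) = 15*(-41 + 1/(-48 + (-3 - 4*1 + 2*1²))) = 15*(-41 + 1/(-48 + (-3 - 4 + 2*1))) = 15*(-41 + 1/(-48 + (-3 - 4 + 2))) = 15*(-41 + 1/(-48 - 5)) = 15*(-41 + 1/(-53)) = 15*(-41 - 1/53) = 15*(-2174/53) = -32610/53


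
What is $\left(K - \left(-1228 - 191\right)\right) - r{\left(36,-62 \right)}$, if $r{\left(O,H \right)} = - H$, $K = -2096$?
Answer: $-739$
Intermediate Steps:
$\left(K - \left(-1228 - 191\right)\right) - r{\left(36,-62 \right)} = \left(-2096 - \left(-1228 - 191\right)\right) - \left(-1\right) \left(-62\right) = \left(-2096 - -1419\right) - 62 = \left(-2096 + 1419\right) - 62 = -677 - 62 = -739$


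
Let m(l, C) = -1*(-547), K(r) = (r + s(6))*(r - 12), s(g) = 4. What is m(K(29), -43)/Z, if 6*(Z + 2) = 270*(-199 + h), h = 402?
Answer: 547/9133 ≈ 0.059893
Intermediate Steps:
Z = 9133 (Z = -2 + (270*(-199 + 402))/6 = -2 + (270*203)/6 = -2 + (⅙)*54810 = -2 + 9135 = 9133)
K(r) = (-12 + r)*(4 + r) (K(r) = (r + 4)*(r - 12) = (4 + r)*(-12 + r) = (-12 + r)*(4 + r))
m(l, C) = 547
m(K(29), -43)/Z = 547/9133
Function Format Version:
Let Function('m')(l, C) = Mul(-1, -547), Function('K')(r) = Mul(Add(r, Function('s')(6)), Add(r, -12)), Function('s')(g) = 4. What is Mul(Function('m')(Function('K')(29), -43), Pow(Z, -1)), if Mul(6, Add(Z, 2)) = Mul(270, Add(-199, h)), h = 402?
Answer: Rational(547, 9133) ≈ 0.059893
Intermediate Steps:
Z = 9133 (Z = Add(-2, Mul(Rational(1, 6), Mul(270, Add(-199, 402)))) = Add(-2, Mul(Rational(1, 6), Mul(270, 203))) = Add(-2, Mul(Rational(1, 6), 54810)) = Add(-2, 9135) = 9133)
Function('K')(r) = Mul(Add(-12, r), Add(4, r)) (Function('K')(r) = Mul(Add(r, 4), Add(r, -12)) = Mul(Add(4, r), Add(-12, r)) = Mul(Add(-12, r), Add(4, r)))
Function('m')(l, C) = 547
Mul(Function('m')(Function('K')(29), -43), Pow(Z, -1)) = Mul(547, Pow(9133, -1)) = Mul(547, Rational(1, 9133)) = Rational(547, 9133)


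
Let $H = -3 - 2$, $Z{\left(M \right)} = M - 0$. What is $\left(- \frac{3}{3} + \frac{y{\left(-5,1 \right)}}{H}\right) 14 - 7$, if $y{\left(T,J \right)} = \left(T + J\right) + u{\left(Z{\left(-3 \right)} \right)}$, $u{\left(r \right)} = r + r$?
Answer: $7$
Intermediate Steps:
$Z{\left(M \right)} = M$ ($Z{\left(M \right)} = M + 0 = M$)
$u{\left(r \right)} = 2 r$
$y{\left(T,J \right)} = -6 + J + T$ ($y{\left(T,J \right)} = \left(T + J\right) + 2 \left(-3\right) = \left(J + T\right) - 6 = -6 + J + T$)
$H = -5$ ($H = -3 - 2 = -5$)
$\left(- \frac{3}{3} + \frac{y{\left(-5,1 \right)}}{H}\right) 14 - 7 = \left(- \frac{3}{3} + \frac{-6 + 1 - 5}{-5}\right) 14 - 7 = \left(\left(-3\right) \frac{1}{3} - -2\right) 14 - 7 = \left(-1 + 2\right) 14 - 7 = 1 \cdot 14 - 7 = 14 - 7 = 7$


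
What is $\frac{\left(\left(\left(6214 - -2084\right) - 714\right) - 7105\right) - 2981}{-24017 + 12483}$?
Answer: $\frac{1251}{5767} \approx 0.21692$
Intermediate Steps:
$\frac{\left(\left(\left(6214 - -2084\right) - 714\right) - 7105\right) - 2981}{-24017 + 12483} = \frac{\left(\left(\left(6214 + 2084\right) - 714\right) - 7105\right) - 2981}{-11534} = \left(\left(\left(8298 - 714\right) - 7105\right) - 2981\right) \left(- \frac{1}{11534}\right) = \left(\left(7584 - 7105\right) - 2981\right) \left(- \frac{1}{11534}\right) = \left(479 - 2981\right) \left(- \frac{1}{11534}\right) = \left(-2502\right) \left(- \frac{1}{11534}\right) = \frac{1251}{5767}$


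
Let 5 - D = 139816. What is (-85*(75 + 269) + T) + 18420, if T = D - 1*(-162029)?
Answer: 11398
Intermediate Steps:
D = -139811 (D = 5 - 1*139816 = 5 - 139816 = -139811)
T = 22218 (T = -139811 - 1*(-162029) = -139811 + 162029 = 22218)
(-85*(75 + 269) + T) + 18420 = (-85*(75 + 269) + 22218) + 18420 = (-85*344 + 22218) + 18420 = (-29240 + 22218) + 18420 = -7022 + 18420 = 11398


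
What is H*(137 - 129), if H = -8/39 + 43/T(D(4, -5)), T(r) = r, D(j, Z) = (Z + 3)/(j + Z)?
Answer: 6644/39 ≈ 170.36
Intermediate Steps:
D(j, Z) = (3 + Z)/(Z + j)
H = 1661/78 (H = -8/39 + 43/(((3 - 5)/(-5 + 4))) = -8*1/39 + 43/((-2/(-1))) = -8/39 + 43/((-1*(-2))) = -8/39 + 43/2 = 1661/78 ≈ 21.295)
H*(137 - 129) = 1661*(137 - 129)/78 = (1661/78)*8 = 6644/39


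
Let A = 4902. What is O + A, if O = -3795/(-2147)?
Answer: 10528389/2147 ≈ 4903.8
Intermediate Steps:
O = 3795/2147 (O = -3795*(-1/2147) = 3795/2147 ≈ 1.7676)
O + A = 3795/2147 + 4902 = 10528389/2147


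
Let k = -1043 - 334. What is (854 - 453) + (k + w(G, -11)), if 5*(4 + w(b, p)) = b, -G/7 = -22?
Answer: -4746/5 ≈ -949.20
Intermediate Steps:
G = 154 (G = -7*(-22) = 154)
w(b, p) = -4 + b/5
k = -1377
(854 - 453) + (k + w(G, -11)) = (854 - 453) + (-1377 + (-4 + (1/5)*154)) = 401 + (-1377 + (-4 + 154/5)) = 401 + (-1377 + 134/5) = 401 - 6751/5 = -4746/5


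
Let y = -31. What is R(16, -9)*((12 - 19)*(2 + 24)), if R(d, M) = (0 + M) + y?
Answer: 7280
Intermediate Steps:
R(d, M) = -31 + M (R(d, M) = (0 + M) - 31 = M - 31 = -31 + M)
R(16, -9)*((12 - 19)*(2 + 24)) = (-31 - 9)*((12 - 19)*(2 + 24)) = -(-280)*26 = -40*(-182) = 7280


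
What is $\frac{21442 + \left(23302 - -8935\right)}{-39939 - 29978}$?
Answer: $- \frac{53679}{69917} \approx -0.76775$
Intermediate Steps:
$\frac{21442 + \left(23302 - -8935\right)}{-39939 - 29978} = \frac{21442 + \left(23302 + 8935\right)}{-69917} = \left(21442 + 32237\right) \left(- \frac{1}{69917}\right) = 53679 \left(- \frac{1}{69917}\right) = - \frac{53679}{69917}$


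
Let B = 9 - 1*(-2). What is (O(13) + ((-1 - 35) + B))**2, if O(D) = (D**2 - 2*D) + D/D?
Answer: 14161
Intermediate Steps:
B = 11 (B = 9 + 2 = 11)
O(D) = 1 + D**2 - 2*D (O(D) = (D**2 - 2*D) + 1 = 1 + D**2 - 2*D)
(O(13) + ((-1 - 35) + B))**2 = ((1 + 13**2 - 2*13) + ((-1 - 35) + 11))**2 = ((1 + 169 - 26) + (-36 + 11))**2 = (144 - 25)**2 = 119**2 = 14161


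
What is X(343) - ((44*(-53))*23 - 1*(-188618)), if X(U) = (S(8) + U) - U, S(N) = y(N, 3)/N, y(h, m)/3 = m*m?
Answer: -1079829/8 ≈ -1.3498e+5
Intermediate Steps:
y(h, m) = 3*m² (y(h, m) = 3*(m*m) = 3*m²)
S(N) = 27/N (S(N) = (3*3²)/N = (3*9)/N = 27/N)
X(U) = 27/8 (X(U) = (27/8 + U) - U = 27/8)
X(343) - ((44*(-53))*23 - 1*(-188618)) = 27/8 - ((44*(-53))*23 - 1*(-188618)) = 27/8 - (-2332*23 + 188618) = 27/8 - (-53636 + 188618) = 27/8 - 1*134982 = 27/8 - 134982 = -1079829/8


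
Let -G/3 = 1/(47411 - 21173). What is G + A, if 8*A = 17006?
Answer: 37183617/17492 ≈ 2125.8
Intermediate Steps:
A = 8503/4 (A = (⅛)*17006 = 8503/4 ≈ 2125.8)
G = -1/8746 (G = -3/(47411 - 21173) = -3/26238 = -3*1/26238 = -1/8746 ≈ -0.00011434)
G + A = -1/8746 + 8503/4 = 37183617/17492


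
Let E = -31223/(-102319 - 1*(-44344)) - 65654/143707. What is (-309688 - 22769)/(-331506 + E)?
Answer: 2769836679789525/2761912825044439 ≈ 1.0029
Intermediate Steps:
E = 680673011/8331413325 (E = -31223/(-102319 + 44344) - 65654*1/143707 = -31223/(-57975) - 65654/143707 = -31223*(-1/57975) - 65654/143707 = 31223/57975 - 65654/143707 = 680673011/8331413325 ≈ 0.081700)
(-309688 - 22769)/(-331506 + E) = (-309688 - 22769)/(-331506 + 680673011/8331413325) = -332457/(-2761912825044439/8331413325) = -332457*(-8331413325/2761912825044439) = 2769836679789525/2761912825044439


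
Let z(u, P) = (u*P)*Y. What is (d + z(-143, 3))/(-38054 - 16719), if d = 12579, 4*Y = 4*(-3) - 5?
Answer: -57609/219092 ≈ -0.26294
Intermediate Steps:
Y = -17/4 (Y = (4*(-3) - 5)/4 = (-12 - 5)/4 = (1/4)*(-17) = -17/4 ≈ -4.2500)
z(u, P) = -17*P*u/4 (z(u, P) = (u*P)*(-17/4) = (P*u)*(-17/4) = -17*P*u/4)
(d + z(-143, 3))/(-38054 - 16719) = (12579 - 17/4*3*(-143))/(-38054 - 16719) = (12579 + 7293/4)/(-54773) = (57609/4)*(-1/54773) = -57609/219092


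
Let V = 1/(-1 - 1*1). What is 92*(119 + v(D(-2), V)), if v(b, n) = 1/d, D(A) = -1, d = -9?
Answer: 98440/9 ≈ 10938.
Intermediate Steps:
V = -½ (V = 1/(-1 - 1) = 1/(-2) = -½ ≈ -0.50000)
v(b, n) = -⅑ (v(b, n) = 1/(-9) = -⅑)
92*(119 + v(D(-2), V)) = 92*(119 - ⅑) = 92*(1070/9) = 98440/9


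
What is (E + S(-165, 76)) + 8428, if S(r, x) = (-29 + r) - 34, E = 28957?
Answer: 37157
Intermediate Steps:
S(r, x) = -63 + r
(E + S(-165, 76)) + 8428 = (28957 + (-63 - 165)) + 8428 = (28957 - 228) + 8428 = 28729 + 8428 = 37157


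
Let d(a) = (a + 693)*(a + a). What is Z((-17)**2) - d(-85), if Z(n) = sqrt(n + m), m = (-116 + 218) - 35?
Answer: 103360 + 2*sqrt(89) ≈ 1.0338e+5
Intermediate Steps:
m = 67 (m = 102 - 35 = 67)
d(a) = 2*a*(693 + a) (d(a) = (693 + a)*(2*a) = 2*a*(693 + a))
Z(n) = sqrt(67 + n) (Z(n) = sqrt(n + 67) = sqrt(67 + n))
Z((-17)**2) - d(-85) = sqrt(67 + (-17)**2) - 2*(-85)*(693 - 85) = sqrt(67 + 289) - 2*(-85)*608 = sqrt(356) - 1*(-103360) = 2*sqrt(89) + 103360 = 103360 + 2*sqrt(89)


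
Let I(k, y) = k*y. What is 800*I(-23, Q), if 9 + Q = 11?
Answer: -36800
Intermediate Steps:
Q = 2 (Q = -9 + 11 = 2)
800*I(-23, Q) = 800*(-23*2) = 800*(-46) = -36800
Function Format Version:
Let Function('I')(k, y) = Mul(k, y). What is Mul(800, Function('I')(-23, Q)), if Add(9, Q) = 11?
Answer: -36800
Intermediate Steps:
Q = 2 (Q = Add(-9, 11) = 2)
Mul(800, Function('I')(-23, Q)) = Mul(800, Mul(-23, 2)) = Mul(800, -46) = -36800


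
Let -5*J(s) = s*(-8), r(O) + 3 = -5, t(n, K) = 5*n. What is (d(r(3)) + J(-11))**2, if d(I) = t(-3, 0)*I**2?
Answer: 23892544/25 ≈ 9.5570e+5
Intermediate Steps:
r(O) = -8 (r(O) = -3 - 5 = -8)
J(s) = 8*s/5 (J(s) = -s*(-8)/5 = -(-8)*s/5 = 8*s/5)
d(I) = -15*I**2 (d(I) = (5*(-3))*I**2 = -15*I**2)
(d(r(3)) + J(-11))**2 = (-15*(-8)**2 + (8/5)*(-11))**2 = (-15*64 - 88/5)**2 = (-960 - 88/5)**2 = (-4888/5)**2 = 23892544/25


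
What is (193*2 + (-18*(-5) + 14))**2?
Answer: 240100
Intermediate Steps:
(193*2 + (-18*(-5) + 14))**2 = (386 + (90 + 14))**2 = (386 + 104)**2 = 490**2 = 240100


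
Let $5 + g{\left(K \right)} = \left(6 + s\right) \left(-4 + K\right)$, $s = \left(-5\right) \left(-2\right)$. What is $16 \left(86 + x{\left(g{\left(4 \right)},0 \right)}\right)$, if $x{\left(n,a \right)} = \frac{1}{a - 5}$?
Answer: $\frac{6864}{5} \approx 1372.8$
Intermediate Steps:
$s = 10$
$g{\left(K \right)} = -69 + 16 K$ ($g{\left(K \right)} = -5 + \left(6 + 10\right) \left(-4 + K\right) = -5 + 16 \left(-4 + K\right) = -5 + \left(-64 + 16 K\right) = -69 + 16 K$)
$x{\left(n,a \right)} = \frac{1}{-5 + a}$
$16 \left(86 + x{\left(g{\left(4 \right)},0 \right)}\right) = 16 \left(86 + \frac{1}{-5 + 0}\right) = 16 \left(86 + \frac{1}{-5}\right) = 16 \left(86 - \frac{1}{5}\right) = 16 \cdot \frac{429}{5} = \frac{6864}{5}$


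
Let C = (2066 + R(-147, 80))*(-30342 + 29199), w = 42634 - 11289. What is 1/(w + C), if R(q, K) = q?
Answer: -1/2162072 ≈ -4.6252e-7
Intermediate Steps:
w = 31345
C = -2193417 (C = (2066 - 147)*(-30342 + 29199) = 1919*(-1143) = -2193417)
1/(w + C) = 1/(31345 - 2193417) = 1/(-2162072) = -1/2162072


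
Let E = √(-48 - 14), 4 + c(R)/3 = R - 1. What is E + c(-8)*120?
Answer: -4680 + I*√62 ≈ -4680.0 + 7.874*I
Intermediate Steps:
c(R) = -15 + 3*R (c(R) = -12 + 3*(R - 1) = -12 + 3*(-1 + R) = -12 + (-3 + 3*R) = -15 + 3*R)
E = I*√62 (E = √(-62) = I*√62 ≈ 7.874*I)
E + c(-8)*120 = I*√62 + (-15 + 3*(-8))*120 = I*√62 + (-15 - 24)*120 = I*√62 - 39*120 = I*√62 - 4680 = -4680 + I*√62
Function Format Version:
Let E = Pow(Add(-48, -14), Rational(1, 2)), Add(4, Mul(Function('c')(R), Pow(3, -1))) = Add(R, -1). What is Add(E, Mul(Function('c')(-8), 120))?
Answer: Add(-4680, Mul(I, Pow(62, Rational(1, 2)))) ≈ Add(-4680.0, Mul(7.8740, I))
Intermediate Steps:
Function('c')(R) = Add(-15, Mul(3, R)) (Function('c')(R) = Add(-12, Mul(3, Add(R, -1))) = Add(-12, Mul(3, Add(-1, R))) = Add(-12, Add(-3, Mul(3, R))) = Add(-15, Mul(3, R)))
E = Mul(I, Pow(62, Rational(1, 2))) (E = Pow(-62, Rational(1, 2)) = Mul(I, Pow(62, Rational(1, 2))) ≈ Mul(7.8740, I))
Add(E, Mul(Function('c')(-8), 120)) = Add(Mul(I, Pow(62, Rational(1, 2))), Mul(Add(-15, Mul(3, -8)), 120)) = Add(Mul(I, Pow(62, Rational(1, 2))), Mul(Add(-15, -24), 120)) = Add(Mul(I, Pow(62, Rational(1, 2))), Mul(-39, 120)) = Add(Mul(I, Pow(62, Rational(1, 2))), -4680) = Add(-4680, Mul(I, Pow(62, Rational(1, 2))))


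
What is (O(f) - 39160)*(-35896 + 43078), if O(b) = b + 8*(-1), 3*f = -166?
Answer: -281701980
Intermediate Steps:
f = -166/3 (f = (⅓)*(-166) = -166/3 ≈ -55.333)
O(b) = -8 + b (O(b) = b - 8 = -8 + b)
(O(f) - 39160)*(-35896 + 43078) = ((-8 - 166/3) - 39160)*(-35896 + 43078) = (-190/3 - 39160)*7182 = -117670/3*7182 = -281701980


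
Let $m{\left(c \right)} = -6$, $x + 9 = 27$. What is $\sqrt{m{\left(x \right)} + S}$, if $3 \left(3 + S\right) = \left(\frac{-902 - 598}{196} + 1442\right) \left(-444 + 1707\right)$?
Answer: $\frac{\sqrt{29588702}}{7} \approx 777.08$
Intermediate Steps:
$x = 18$ ($x = -9 + 27 = 18$)
$S = \frac{29588996}{49}$ ($S = -3 + \frac{\left(\frac{-902 - 598}{196} + 1442\right) \left(-444 + 1707\right)}{3} = -3 + \frac{\left(\left(-902 - 598\right) \frac{1}{196} + 1442\right) 1263}{3} = -3 + \frac{\left(\left(-1500\right) \frac{1}{196} + 1442\right) 1263}{3} = -3 + \frac{\left(- \frac{375}{49} + 1442\right) 1263}{3} = -3 + \frac{\frac{70283}{49} \cdot 1263}{3} = -3 + \frac{1}{3} \cdot \frac{88767429}{49} = -3 + \frac{29589143}{49} = \frac{29588996}{49} \approx 6.0386 \cdot 10^{5}$)
$\sqrt{m{\left(x \right)} + S} = \sqrt{-6 + \frac{29588996}{49}} = \sqrt{\frac{29588702}{49}} = \frac{\sqrt{29588702}}{7}$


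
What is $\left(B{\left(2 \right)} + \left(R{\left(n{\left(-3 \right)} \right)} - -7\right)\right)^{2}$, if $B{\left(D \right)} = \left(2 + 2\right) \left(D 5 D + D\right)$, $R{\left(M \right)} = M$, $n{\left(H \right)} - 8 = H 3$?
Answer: $8836$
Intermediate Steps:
$n{\left(H \right)} = 8 + 3 H$ ($n{\left(H \right)} = 8 + H 3 = 8 + 3 H$)
$B{\left(D \right)} = 4 D + 20 D^{2}$ ($B{\left(D \right)} = 4 \left(5 D D + D\right) = 4 \left(5 D^{2} + D\right) = 4 \left(D + 5 D^{2}\right) = 4 D + 20 D^{2}$)
$\left(B{\left(2 \right)} + \left(R{\left(n{\left(-3 \right)} \right)} - -7\right)\right)^{2} = \left(4 \cdot 2 \left(1 + 5 \cdot 2\right) + \left(\left(8 + 3 \left(-3\right)\right) - -7\right)\right)^{2} = \left(4 \cdot 2 \left(1 + 10\right) + \left(\left(8 - 9\right) + 7\right)\right)^{2} = \left(4 \cdot 2 \cdot 11 + \left(-1 + 7\right)\right)^{2} = \left(88 + 6\right)^{2} = 94^{2} = 8836$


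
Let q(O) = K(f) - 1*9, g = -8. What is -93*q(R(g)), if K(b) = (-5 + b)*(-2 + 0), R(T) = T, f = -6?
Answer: -1209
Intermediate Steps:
K(b) = 10 - 2*b (K(b) = (-5 + b)*(-2) = 10 - 2*b)
q(O) = 13 (q(O) = (10 - 2*(-6)) - 1*9 = (10 + 12) - 9 = 22 - 9 = 13)
-93*q(R(g)) = -93*13 = -1209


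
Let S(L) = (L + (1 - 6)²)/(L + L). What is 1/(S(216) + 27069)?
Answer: 432/11694049 ≈ 3.6942e-5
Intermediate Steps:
S(L) = (25 + L)/(2*L) (S(L) = (L + (-5)²)/((2*L)) = (L + 25)*(1/(2*L)) = (25 + L)*(1/(2*L)) = (25 + L)/(2*L))
1/(S(216) + 27069) = 1/((½)*(25 + 216)/216 + 27069) = 1/((½)*(1/216)*241 + 27069) = 1/(241/432 + 27069) = 1/(11694049/432) = 432/11694049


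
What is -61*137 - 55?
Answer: -8412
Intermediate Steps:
-61*137 - 55 = -8357 - 55 = -8412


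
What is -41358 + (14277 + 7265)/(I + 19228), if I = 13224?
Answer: -671064137/16226 ≈ -41357.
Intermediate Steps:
-41358 + (14277 + 7265)/(I + 19228) = -41358 + (14277 + 7265)/(13224 + 19228) = -41358 + 21542/32452 = -41358 + 21542*(1/32452) = -41358 + 10771/16226 = -671064137/16226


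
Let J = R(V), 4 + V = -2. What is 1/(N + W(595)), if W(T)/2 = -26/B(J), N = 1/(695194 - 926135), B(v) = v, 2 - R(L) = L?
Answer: -461882/3002235 ≈ -0.15385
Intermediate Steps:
V = -6 (V = -4 - 2 = -6)
R(L) = 2 - L
J = 8 (J = 2 - 1*(-6) = 2 + 6 = 8)
N = -1/230941 (N = 1/(-230941) = -1/230941 ≈ -4.3301e-6)
W(T) = -13/2 (W(T) = 2*(-26/8) = 2*(-26*⅛) = 2*(-13/4) = -13/2)
1/(N + W(595)) = 1/(-1/230941 - 13/2) = 1/(-3002235/461882) = -461882/3002235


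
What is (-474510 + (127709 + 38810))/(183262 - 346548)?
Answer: 307991/163286 ≈ 1.8862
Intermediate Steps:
(-474510 + (127709 + 38810))/(183262 - 346548) = (-474510 + 166519)/(-163286) = -307991*(-1/163286) = 307991/163286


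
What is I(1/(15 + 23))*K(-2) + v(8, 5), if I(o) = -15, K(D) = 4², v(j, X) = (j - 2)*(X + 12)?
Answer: -138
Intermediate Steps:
v(j, X) = (-2 + j)*(12 + X)
K(D) = 16
I(1/(15 + 23))*K(-2) + v(8, 5) = -15*16 + (-24 - 2*5 + 12*8 + 5*8) = -240 + (-24 - 10 + 96 + 40) = -240 + 102 = -138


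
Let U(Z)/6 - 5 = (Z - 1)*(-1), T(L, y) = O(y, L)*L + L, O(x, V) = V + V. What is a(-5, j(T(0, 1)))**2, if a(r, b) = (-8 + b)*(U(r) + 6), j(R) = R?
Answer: 331776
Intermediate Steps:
O(x, V) = 2*V
T(L, y) = L + 2*L**2 (T(L, y) = (2*L)*L + L = 2*L**2 + L = L + 2*L**2)
U(Z) = 36 - 6*Z (U(Z) = 30 + 6*((Z - 1)*(-1)) = 30 + 6*((-1 + Z)*(-1)) = 30 + 6*(1 - Z) = 30 + (6 - 6*Z) = 36 - 6*Z)
a(r, b) = (-8 + b)*(42 - 6*r) (a(r, b) = (-8 + b)*((36 - 6*r) + 6) = (-8 + b)*(42 - 6*r))
a(-5, j(T(0, 1)))**2 = (-336 + 6*(0*(1 + 2*0)) + 48*(-5) - 6*0*(1 + 2*0)*(-6 - 5))**2 = (-336 + 6*(0*(1 + 0)) - 240 - 6*0*(1 + 0)*(-11))**2 = (-336 + 6*(0*1) - 240 - 6*0*1*(-11))**2 = (-336 + 6*0 - 240 - 6*0*(-11))**2 = (-336 + 0 - 240 + 0)**2 = (-576)**2 = 331776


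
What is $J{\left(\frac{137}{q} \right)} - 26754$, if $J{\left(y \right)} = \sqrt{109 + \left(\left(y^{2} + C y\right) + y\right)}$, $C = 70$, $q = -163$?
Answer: $-26754 + \frac{\sqrt{1329289}}{163} \approx -26747.0$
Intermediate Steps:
$J{\left(y \right)} = \sqrt{109 + y^{2} + 71 y}$ ($J{\left(y \right)} = \sqrt{109 + \left(\left(y^{2} + 70 y\right) + y\right)} = \sqrt{109 + \left(y^{2} + 71 y\right)} = \sqrt{109 + y^{2} + 71 y}$)
$J{\left(\frac{137}{q} \right)} - 26754 = \sqrt{109 + \left(\frac{137}{-163}\right)^{2} + 71 \frac{137}{-163}} - 26754 = \sqrt{109 + \left(137 \left(- \frac{1}{163}\right)\right)^{2} + 71 \cdot 137 \left(- \frac{1}{163}\right)} - 26754 = \sqrt{109 + \left(- \frac{137}{163}\right)^{2} + 71 \left(- \frac{137}{163}\right)} - 26754 = \sqrt{109 + \frac{18769}{26569} - \frac{9727}{163}} - 26754 = \sqrt{\frac{1329289}{26569}} - 26754 = \frac{\sqrt{1329289}}{163} - 26754 = -26754 + \frac{\sqrt{1329289}}{163}$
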